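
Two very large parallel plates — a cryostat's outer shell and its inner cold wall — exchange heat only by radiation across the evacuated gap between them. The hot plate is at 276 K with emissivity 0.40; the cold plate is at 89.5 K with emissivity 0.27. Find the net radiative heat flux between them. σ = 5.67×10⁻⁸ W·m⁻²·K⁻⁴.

For two infinite grey parallel plates, q = σ(T₁⁴ − T₂⁴)/(1/ε₁ + 1/ε₂ − 1).
T₁⁴ − T₂⁴ = 5.803×10⁹ − 6.416×10⁷ = 5.739×10⁹ K⁴.
1/ε₁ + 1/ε₂ − 1 = 2.500 + 3.704 − 1 = 5.204.
q = 5.67×10⁻⁸ × 5.739×10⁹ / 5.204.

q ≈ 62.5 W/m²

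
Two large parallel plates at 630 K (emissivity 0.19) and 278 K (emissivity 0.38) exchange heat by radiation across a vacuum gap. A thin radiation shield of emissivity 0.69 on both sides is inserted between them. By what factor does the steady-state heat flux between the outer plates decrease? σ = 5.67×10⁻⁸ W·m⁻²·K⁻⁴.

factor ≈ 1.28

Without shield: q₀ = σΔ(T⁴)/(1/ε₁+1/ε₂−1) with denominator 6.895.
With shield the two gaps are in series; the resistances add: (1/ε₁+1/ε_s−1)+(1/ε_s+1/ε₂−1) = 5.712+3.081 = 8.793.
Heat-flux ratio q₀/q = 8.793/6.895.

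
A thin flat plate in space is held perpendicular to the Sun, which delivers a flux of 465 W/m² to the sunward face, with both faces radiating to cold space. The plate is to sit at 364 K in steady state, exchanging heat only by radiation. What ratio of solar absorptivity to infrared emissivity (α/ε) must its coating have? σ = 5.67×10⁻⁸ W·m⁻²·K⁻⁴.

Balance: αS·A = εσ·2A·T⁴ ⇒ α/ε = 2σT⁴/S.
α/ε = 2·5.67×10⁻⁸·(364)⁴/465 = 2·5.67×10⁻⁸·1.756×10¹⁰/465.

α/ε ≈ 4.28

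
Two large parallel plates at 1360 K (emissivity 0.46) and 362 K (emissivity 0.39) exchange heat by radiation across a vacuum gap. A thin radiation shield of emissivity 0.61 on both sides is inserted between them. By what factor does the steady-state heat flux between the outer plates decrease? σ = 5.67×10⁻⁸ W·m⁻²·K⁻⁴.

Without shield: q₀ = σΔ(T⁴)/(1/ε₁+1/ε₂−1) with denominator 3.738.
With shield the two gaps are in series; the resistances add: (1/ε₁+1/ε_s−1)+(1/ε_s+1/ε₂−1) = 2.813+3.203 = 6.017.
Heat-flux ratio q₀/q = 6.017/3.738.

factor ≈ 1.61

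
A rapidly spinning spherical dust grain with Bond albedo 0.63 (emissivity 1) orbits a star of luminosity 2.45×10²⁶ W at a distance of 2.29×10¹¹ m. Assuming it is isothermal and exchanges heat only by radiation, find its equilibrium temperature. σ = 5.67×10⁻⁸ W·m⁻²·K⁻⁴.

T ≈ 157 K

First find the stellar flux at distance d: S = L/(4πd²) = 2.45×10²⁶/(4π·(2.29×10¹¹)²) = 371.8 W/m².
For an isothermal sphere, absorbed (1−a)S·πr² = emitted σ·4πr²·T⁴, so T⁴ = (1−a)S/(4σ).
T⁴ = 0.370·371.8/(4·5.67×10⁻⁸) = 6.065×10⁸ K⁴.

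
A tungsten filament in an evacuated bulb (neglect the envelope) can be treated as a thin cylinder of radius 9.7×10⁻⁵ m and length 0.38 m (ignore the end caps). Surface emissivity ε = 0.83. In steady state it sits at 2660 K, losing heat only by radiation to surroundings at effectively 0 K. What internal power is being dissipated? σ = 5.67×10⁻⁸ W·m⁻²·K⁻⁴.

Steady state: P = εσA T⁴.
A = 2πrL = 2.316×10⁻⁴ m²; T⁴ = (2660)⁴ = 5.006×10¹³ K⁴.
P = 0.83 × 5.67×10⁻⁸ × 2.316×10⁻⁴ × 5.006×10¹³.

P ≈ 546 W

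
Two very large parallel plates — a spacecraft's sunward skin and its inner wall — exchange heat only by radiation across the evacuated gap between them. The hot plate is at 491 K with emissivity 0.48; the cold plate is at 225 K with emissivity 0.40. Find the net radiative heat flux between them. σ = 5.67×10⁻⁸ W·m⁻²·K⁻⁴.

For two infinite grey parallel plates, q = σ(T₁⁴ − T₂⁴)/(1/ε₁ + 1/ε₂ − 1).
T₁⁴ − T₂⁴ = 5.812×10¹⁰ − 2.563×10⁹ = 5.556×10¹⁰ K⁴.
1/ε₁ + 1/ε₂ − 1 = 2.083 + 2.500 − 1 = 3.583.
q = 5.67×10⁻⁸ × 5.556×10¹⁰ / 3.583.

q ≈ 879 W/m²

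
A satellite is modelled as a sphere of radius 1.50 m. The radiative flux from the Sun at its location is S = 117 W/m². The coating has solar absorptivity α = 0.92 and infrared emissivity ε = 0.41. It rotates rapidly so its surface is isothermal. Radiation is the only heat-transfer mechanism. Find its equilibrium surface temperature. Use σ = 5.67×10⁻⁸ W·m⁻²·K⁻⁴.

T ≈ 184 K

At equilibrium, absorbed power = emitted power.
Absorbing cross-section = πr² = 7.069 m²; emitting surface = 4πr² = 28.27 m² (ratio 4).
αS·A_cross = εσ·A_surf·T⁴  ⇒  T⁴ = αS/(ε·4σ).
T⁴ = 0.920·117/(0.41·4·5.67×10⁻⁸) = 1.158×10⁹ K⁴.
T = (1.158×10⁹)^(1/4).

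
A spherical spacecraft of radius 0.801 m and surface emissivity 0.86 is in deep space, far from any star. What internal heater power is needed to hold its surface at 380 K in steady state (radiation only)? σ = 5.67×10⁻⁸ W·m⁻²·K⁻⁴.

P = εσ·4πr²·T⁴.
4πr² = 8.063 m²; T⁴ = 2.085×10¹⁰ K⁴.
P = 0.86·5.67×10⁻⁸·8.063·2.085×10¹⁰.

P ≈ 8200 W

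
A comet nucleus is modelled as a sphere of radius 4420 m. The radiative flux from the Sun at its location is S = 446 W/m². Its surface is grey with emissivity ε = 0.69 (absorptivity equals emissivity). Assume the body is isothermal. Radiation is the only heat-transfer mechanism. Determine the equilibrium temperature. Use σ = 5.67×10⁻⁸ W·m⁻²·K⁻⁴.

At equilibrium, absorbed power = emitted power.
Absorbing cross-section = πr² = 6.138×10⁷ m²; emitting surface = 4πr² = 2.455×10⁸ m² (ratio 4).
εS·A_cross = εσ·A_surf·T⁴  ⇒  T⁴ = S/(4σ)   (ε cancels).
T⁴ = 446/(4·5.67×10⁻⁸) = 1.966×10⁹ K⁴.
T = (1.966×10⁹)^(1/4).

T ≈ 211 K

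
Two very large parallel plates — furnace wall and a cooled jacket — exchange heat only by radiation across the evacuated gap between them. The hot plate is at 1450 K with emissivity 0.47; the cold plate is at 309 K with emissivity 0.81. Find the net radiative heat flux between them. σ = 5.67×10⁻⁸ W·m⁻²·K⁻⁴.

q ≈ 1.06×10⁵ W/m²

For two infinite grey parallel plates, q = σ(T₁⁴ − T₂⁴)/(1/ε₁ + 1/ε₂ − 1).
T₁⁴ − T₂⁴ = 4.421×10¹² − 9.117×10⁹ = 4.411×10¹² K⁴.
1/ε₁ + 1/ε₂ − 1 = 2.128 + 1.235 − 1 = 2.362.
q = 5.67×10⁻⁸ × 4.411×10¹² / 2.362.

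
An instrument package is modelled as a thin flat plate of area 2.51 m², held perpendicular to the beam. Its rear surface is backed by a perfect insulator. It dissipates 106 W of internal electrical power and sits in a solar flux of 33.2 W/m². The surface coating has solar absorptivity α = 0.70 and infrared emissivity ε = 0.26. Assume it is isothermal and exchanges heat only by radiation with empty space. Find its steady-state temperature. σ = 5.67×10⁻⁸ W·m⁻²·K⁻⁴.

T ≈ 258 K

At steady state, absorbed solar power + internal power = radiated power.
Absorbed: α·S·A_cross = 0.70·33.2·2.510 = 58.33 W (cross-section A).
Total input = 58.33 + 106 = 164.3 W.
Radiated: εσ·A_surf·T⁴ with A_surf = A = 2.510 m².
T⁴ = 164.3/(0.26·5.67×10⁻⁸·2.510) = 4.441×10⁹ K⁴.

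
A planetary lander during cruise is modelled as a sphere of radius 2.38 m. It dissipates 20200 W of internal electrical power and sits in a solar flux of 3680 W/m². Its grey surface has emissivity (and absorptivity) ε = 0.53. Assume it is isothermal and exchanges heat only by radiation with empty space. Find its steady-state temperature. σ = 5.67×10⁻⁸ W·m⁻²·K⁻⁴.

T ≈ 400 K

At steady state, absorbed solar power + internal power = radiated power.
Absorbed: α·S·A_cross = 0.53·3680·17.80 = 34710 W (cross-section πr²).
Total input = 34710 + 20200 = 54910 W.
Radiated: εσ·A_surf·T⁴ with A_surf = 4πr² = 71.18 m².
T⁴ = 54910/(0.53·5.67×10⁻⁸·71.18) = 2.567×10¹⁰ K⁴.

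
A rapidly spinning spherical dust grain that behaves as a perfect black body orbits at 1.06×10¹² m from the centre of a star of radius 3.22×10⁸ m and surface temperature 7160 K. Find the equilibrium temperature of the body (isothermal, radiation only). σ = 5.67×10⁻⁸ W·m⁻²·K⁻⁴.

The star's surface emits σT_*⁴; at distance d the flux is S = σT_*⁴(R_*/d)².
S = 5.67×10⁻⁸·(7160)⁴·(3.22×10⁸/1.06×10¹²)² = 13.75 W/m².
For an isothermal sphere T⁴ = (1−a)S/(4σ) = 6.063×10⁷ K⁴.

T ≈ 88.2 K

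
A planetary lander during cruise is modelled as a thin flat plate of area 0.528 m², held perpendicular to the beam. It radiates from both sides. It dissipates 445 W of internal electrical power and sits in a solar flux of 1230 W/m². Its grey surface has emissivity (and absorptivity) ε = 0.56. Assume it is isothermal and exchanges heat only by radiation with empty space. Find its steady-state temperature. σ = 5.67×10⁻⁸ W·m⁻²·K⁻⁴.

At steady state, absorbed solar power + internal power = radiated power.
Absorbed: α·S·A_cross = 0.56·1230·0.5280 = 363.7 W (cross-section A).
Total input = 363.7 + 445 = 808.7 W.
Radiated: εσ·A_surf·T⁴ with A_surf = 2A = 1.056 m².
T⁴ = 808.7/(0.56·5.67×10⁻⁸·1.056) = 2.412×10¹⁰ K⁴.

T ≈ 394 K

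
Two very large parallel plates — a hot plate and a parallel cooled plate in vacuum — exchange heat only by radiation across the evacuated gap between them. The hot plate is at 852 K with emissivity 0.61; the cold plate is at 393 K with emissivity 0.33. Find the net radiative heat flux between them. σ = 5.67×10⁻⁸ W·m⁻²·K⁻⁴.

q ≈ 7770 W/m²

For two infinite grey parallel plates, q = σ(T₁⁴ − T₂⁴)/(1/ε₁ + 1/ε₂ − 1).
T₁⁴ − T₂⁴ = 5.269×10¹¹ − 2.385×10¹⁰ = 5.031×10¹¹ K⁴.
1/ε₁ + 1/ε₂ − 1 = 1.639 + 3.030 − 1 = 3.670.
q = 5.67×10⁻⁸ × 5.031×10¹¹ / 3.670.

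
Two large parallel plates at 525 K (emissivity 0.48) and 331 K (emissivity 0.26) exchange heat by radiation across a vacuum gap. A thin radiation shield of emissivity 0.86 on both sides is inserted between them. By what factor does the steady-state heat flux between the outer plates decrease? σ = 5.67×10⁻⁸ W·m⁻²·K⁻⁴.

factor ≈ 1.27

Without shield: q₀ = σΔ(T⁴)/(1/ε₁+1/ε₂−1) with denominator 4.929.
With shield the two gaps are in series; the resistances add: (1/ε₁+1/ε_s−1)+(1/ε_s+1/ε₂−1) = 2.246+4.009 = 6.255.
Heat-flux ratio q₀/q = 6.255/4.929.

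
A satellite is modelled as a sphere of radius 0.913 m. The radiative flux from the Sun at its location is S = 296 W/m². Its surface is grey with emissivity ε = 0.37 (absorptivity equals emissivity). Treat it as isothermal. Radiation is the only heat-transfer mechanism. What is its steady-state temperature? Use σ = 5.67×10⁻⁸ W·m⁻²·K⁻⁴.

At equilibrium, absorbed power = emitted power.
Absorbing cross-section = πr² = 2.619 m²; emitting surface = 4πr² = 10.47 m² (ratio 4).
εS·A_cross = εσ·A_surf·T⁴  ⇒  T⁴ = S/(4σ)   (ε cancels).
T⁴ = 296/(4·5.67×10⁻⁸) = 1.305×10⁹ K⁴.
T = (1.305×10⁹)^(1/4).

T ≈ 190 K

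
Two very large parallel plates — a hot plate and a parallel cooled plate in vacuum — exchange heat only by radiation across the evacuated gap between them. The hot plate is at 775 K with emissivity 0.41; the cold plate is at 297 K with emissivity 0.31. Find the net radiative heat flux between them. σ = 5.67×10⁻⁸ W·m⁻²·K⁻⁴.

For two infinite grey parallel plates, q = σ(T₁⁴ − T₂⁴)/(1/ε₁ + 1/ε₂ − 1).
T₁⁴ − T₂⁴ = 3.608×10¹¹ − 7.781×10⁹ = 3.530×10¹¹ K⁴.
1/ε₁ + 1/ε₂ − 1 = 2.439 + 3.226 − 1 = 4.665.
q = 5.67×10⁻⁸ × 3.530×10¹¹ / 4.665.

q ≈ 4290 W/m²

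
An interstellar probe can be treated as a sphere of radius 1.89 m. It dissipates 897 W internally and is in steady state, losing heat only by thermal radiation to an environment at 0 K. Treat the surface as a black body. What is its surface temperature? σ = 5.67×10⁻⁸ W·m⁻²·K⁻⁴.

Steady state: internal power = radiated power, P = εσA T⁴.
Radiating area A = 4πr² = 44.89 m².
T⁴ = P/(εσA) = 897/(1.0·5.67×10⁻⁸·44.89) = 3.524×10⁸ K⁴.
T = (3.524×10⁸)^(1/4).

T ≈ 137 K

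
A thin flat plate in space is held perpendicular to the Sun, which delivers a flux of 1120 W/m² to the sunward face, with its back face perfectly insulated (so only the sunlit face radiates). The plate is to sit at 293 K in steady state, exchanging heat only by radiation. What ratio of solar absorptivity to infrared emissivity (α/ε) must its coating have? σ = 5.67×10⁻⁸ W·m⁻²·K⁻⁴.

α/ε ≈ 0.373

Balance: αS·A = εσ·1A·T⁴ ⇒ α/ε = σT⁴/S.
α/ε = 5.67×10⁻⁸·(293)⁴/1120 = 5.67×10⁻⁸·7.370×10⁹/1120.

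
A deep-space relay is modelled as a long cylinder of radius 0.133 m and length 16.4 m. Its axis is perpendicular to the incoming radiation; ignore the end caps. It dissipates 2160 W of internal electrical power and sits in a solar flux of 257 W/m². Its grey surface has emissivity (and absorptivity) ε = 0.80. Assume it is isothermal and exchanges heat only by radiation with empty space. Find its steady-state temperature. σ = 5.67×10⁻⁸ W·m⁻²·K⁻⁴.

At steady state, absorbed solar power + internal power = radiated power.
Absorbed: α·S·A_cross = 0.80·257·4.362 = 896.9 W (cross-section 2rL).
Total input = 896.9 + 2160 = 3057 W.
Radiated: εσ·A_surf·T⁴ with A_surf = 2πrL = 13.70 m².
T⁴ = 3057/(0.80·5.67×10⁻⁸·13.70) = 4.917×10⁹ K⁴.

T ≈ 265 K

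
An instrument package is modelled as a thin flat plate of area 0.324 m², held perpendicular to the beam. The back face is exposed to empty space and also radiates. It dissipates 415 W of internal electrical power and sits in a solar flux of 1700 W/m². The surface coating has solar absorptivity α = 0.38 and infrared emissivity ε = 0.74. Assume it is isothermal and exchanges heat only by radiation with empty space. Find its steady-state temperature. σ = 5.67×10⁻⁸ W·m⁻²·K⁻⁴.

T ≈ 389 K

At steady state, absorbed solar power + internal power = radiated power.
Absorbed: α·S·A_cross = 0.38·1700·0.3240 = 209.3 W (cross-section A).
Total input = 209.3 + 415 = 624.3 W.
Radiated: εσ·A_surf·T⁴ with A_surf = 2A = 0.6480 m².
T⁴ = 624.3/(0.74·5.67×10⁻⁸·0.6480) = 2.296×10¹⁰ K⁴.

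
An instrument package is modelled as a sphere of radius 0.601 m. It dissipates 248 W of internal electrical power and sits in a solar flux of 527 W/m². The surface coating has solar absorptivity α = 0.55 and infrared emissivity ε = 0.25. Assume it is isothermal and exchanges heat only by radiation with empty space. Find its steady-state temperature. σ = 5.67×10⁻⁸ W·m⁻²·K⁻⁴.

At steady state, absorbed solar power + internal power = radiated power.
Absorbed: α·S·A_cross = 0.55·527·1.135 = 328.9 W (cross-section πr²).
Total input = 328.9 + 248 = 576.9 W.
Radiated: εσ·A_surf·T⁴ with A_surf = 4πr² = 4.539 m².
T⁴ = 576.9/(0.25·5.67×10⁻⁸·4.539) = 8.967×10⁹ K⁴.

T ≈ 308 K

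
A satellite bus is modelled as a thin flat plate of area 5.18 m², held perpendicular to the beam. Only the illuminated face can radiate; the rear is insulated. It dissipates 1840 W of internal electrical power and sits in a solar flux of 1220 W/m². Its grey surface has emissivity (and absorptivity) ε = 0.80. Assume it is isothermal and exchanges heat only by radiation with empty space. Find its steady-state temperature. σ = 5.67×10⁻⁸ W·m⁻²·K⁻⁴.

At steady state, absorbed solar power + internal power = radiated power.
Absorbed: α·S·A_cross = 0.80·1220·5.180 = 5056 W (cross-section A).
Total input = 5056 + 1840 = 6896 W.
Radiated: εσ·A_surf·T⁴ with A_surf = A = 5.180 m².
T⁴ = 6896/(0.80·5.67×10⁻⁸·5.180) = 2.935×10¹⁰ K⁴.

T ≈ 414 K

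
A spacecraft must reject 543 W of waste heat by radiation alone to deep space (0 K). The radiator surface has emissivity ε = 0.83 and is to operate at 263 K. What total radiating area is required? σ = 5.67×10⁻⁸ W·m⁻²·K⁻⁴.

A ≈ 2.41 m²

P = εσA T⁴ ⇒ A = P/(εσT⁴).
T⁴ = 4.784×10⁹ K⁴.
A = 543/(0.83 × 5.67×10⁻⁸ × 4.784×10⁹).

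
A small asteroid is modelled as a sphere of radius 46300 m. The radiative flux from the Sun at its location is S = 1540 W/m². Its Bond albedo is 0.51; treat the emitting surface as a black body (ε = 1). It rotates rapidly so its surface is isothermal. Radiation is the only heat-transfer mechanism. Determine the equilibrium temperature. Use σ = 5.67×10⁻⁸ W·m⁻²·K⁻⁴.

At equilibrium, absorbed power = emitted power.
Absorbing cross-section = πr² = 6.735×10⁹ m²; emitting surface = 4πr² = 2.694×10¹⁰ m² (ratio 4).
(1−a)S·A_cross = εσ·A_surf·T⁴  ⇒  T⁴ = (1−a)S/(4σ).
T⁴ = 0.490·1540/(4·5.67×10⁻⁸) = 3.327×10⁹ K⁴.
T = (3.327×10⁹)^(1/4).

T ≈ 240 K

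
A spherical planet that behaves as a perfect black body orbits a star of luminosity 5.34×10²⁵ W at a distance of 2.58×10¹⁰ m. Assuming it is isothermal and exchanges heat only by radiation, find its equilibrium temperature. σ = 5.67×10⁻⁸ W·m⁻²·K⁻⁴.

First find the stellar flux at distance d: S = L/(4πd²) = 5.34×10²⁵/(4π·(2.58×10¹⁰)²) = 6384 W/m².
For an isothermal sphere, absorbed (1−a)S·πr² = emitted σ·4πr²·T⁴, so T⁴ = (1−a)S/(4σ).
T⁴ = 1.00·6384/(4·5.67×10⁻⁸) = 2.815×10¹⁰ K⁴.

T ≈ 410 K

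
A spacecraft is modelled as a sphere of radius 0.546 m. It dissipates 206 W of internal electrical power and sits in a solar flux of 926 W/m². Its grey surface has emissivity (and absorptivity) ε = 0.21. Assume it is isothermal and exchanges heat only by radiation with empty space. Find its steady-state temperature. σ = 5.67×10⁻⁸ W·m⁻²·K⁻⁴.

T ≈ 305 K

At steady state, absorbed solar power + internal power = radiated power.
Absorbed: α·S·A_cross = 0.21·926·0.9366 = 182.1 W (cross-section πr²).
Total input = 182.1 + 206 = 388.1 W.
Radiated: εσ·A_surf·T⁴ with A_surf = 4πr² = 3.746 m².
T⁴ = 388.1/(0.21·5.67×10⁻⁸·3.746) = 8.701×10⁹ K⁴.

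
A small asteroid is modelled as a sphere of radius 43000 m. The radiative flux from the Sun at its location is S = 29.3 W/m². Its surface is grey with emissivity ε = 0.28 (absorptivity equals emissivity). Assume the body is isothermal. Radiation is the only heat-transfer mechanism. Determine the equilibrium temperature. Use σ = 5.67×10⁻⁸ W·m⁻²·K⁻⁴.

T ≈ 107 K

At equilibrium, absorbed power = emitted power.
Absorbing cross-section = πr² = 5.809×10⁹ m²; emitting surface = 4πr² = 2.324×10¹⁰ m² (ratio 4).
εS·A_cross = εσ·A_surf·T⁴  ⇒  T⁴ = S/(4σ)   (ε cancels).
T⁴ = 29.3/(4·5.67×10⁻⁸) = 1.292×10⁸ K⁴.
T = (1.292×10⁸)^(1/4).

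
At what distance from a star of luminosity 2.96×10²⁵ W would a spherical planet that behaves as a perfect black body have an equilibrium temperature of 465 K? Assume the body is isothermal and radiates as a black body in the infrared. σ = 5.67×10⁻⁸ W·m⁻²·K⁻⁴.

d ≈ 1.49×10¹⁰ m

For an isothermal black-emitting sphere, (1−a)S·πr² = σ·4πr²·T⁴ ⇒ S = 4σT⁴/(1−a).
S = 4·5.67×10⁻⁸·(465)⁴/1.00 = 10600 W/m².
Flux falls as S = L/(4πd²), so d = √(L/(4πS)) = √(2.96×10²⁵/(4π·10600)).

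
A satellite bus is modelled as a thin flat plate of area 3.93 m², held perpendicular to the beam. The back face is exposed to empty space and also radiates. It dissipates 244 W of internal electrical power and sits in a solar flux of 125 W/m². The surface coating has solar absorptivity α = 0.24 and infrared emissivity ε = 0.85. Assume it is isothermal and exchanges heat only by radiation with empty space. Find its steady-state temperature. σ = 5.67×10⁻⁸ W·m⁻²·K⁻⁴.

T ≈ 176 K

At steady state, absorbed solar power + internal power = radiated power.
Absorbed: α·S·A_cross = 0.24·125·3.930 = 117.9 W (cross-section A).
Total input = 117.9 + 244 = 361.9 W.
Radiated: εσ·A_surf·T⁴ with A_surf = 2A = 7.860 m².
T⁴ = 361.9/(0.85·5.67×10⁻⁸·7.860) = 9.554×10⁸ K⁴.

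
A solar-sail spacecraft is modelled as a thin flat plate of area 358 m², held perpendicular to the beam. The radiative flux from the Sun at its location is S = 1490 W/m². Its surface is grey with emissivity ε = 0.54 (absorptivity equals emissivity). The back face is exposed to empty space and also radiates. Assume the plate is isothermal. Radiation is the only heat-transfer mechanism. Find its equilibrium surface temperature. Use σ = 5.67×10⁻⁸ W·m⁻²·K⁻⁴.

At equilibrium, absorbed power = emitted power.
Absorbing cross-section = A = 358.0 m²; emitting surface = 2A = 716.0 m² (ratio 2).
εS·A_cross = εσ·A_surf·T⁴  ⇒  T⁴ = S/(2σ)   (ε cancels).
T⁴ = 1490/(2·5.67×10⁻⁸) = 1.314×10¹⁰ K⁴.
T = (1.314×10¹⁰)^(1/4).

T ≈ 339 K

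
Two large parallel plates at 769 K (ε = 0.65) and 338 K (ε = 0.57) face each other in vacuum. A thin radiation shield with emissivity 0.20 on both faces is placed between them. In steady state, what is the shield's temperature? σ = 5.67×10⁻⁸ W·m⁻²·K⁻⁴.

T_s ≈ 655 K

In steady state the net flux on the hot side equals that on the cold side.
σ(T₁⁴−T_s⁴)/D₁ = σ(T_s⁴−T₂⁴)/D₂, with D₁ = 1/ε₁+1/ε_s−1 = 5.538, D₂ = 1/ε_s+1/ε₂−1 = 5.754.
Solve for T_s⁴: T_s⁴ = (D₂·T₁⁴ + D₁·T₂⁴)/(D₁+D₂) = 1.846×10¹¹ K⁴.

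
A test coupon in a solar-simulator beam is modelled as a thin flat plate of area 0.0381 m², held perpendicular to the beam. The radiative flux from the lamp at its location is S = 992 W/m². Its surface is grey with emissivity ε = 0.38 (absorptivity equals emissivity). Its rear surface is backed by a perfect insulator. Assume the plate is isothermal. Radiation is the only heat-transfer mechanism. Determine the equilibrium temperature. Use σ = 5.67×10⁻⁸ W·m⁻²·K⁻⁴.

At equilibrium, absorbed power = emitted power.
Absorbing cross-section = A = 0.03810 m²; emitting surface = A = 0.03810 m² (ratio 1).
εS·A_cross = εσ·A_surf·T⁴  ⇒  T⁴ = S/(1σ)   (ε cancels).
T⁴ = 992/(1·5.67×10⁻⁸) = 1.750×10¹⁰ K⁴.
T = (1.750×10¹⁰)^(1/4).

T ≈ 364 K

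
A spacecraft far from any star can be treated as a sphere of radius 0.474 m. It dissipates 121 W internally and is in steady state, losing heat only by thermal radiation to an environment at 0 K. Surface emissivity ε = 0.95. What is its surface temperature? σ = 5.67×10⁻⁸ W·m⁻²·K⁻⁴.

T ≈ 168 K

Steady state: internal power = radiated power, P = εσA T⁴.
Radiating area A = 4πr² = 2.823 m².
T⁴ = P/(εσA) = 121/(0.95·5.67×10⁻⁸·2.823) = 7.956×10⁸ K⁴.
T = (7.956×10⁸)^(1/4).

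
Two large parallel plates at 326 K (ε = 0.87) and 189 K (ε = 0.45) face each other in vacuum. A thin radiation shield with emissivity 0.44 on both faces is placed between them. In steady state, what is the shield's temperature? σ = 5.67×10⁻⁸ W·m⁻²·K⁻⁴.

In steady state the net flux on the hot side equals that on the cold side.
σ(T₁⁴−T_s⁴)/D₁ = σ(T_s⁴−T₂⁴)/D₂, with D₁ = 1/ε₁+1/ε_s−1 = 2.422, D₂ = 1/ε_s+1/ε₂−1 = 3.495.
Solve for T_s⁴: T_s⁴ = (D₂·T₁⁴ + D₁·T₂⁴)/(D₁+D₂) = 7.193×10⁹ K⁴.

T_s ≈ 291 K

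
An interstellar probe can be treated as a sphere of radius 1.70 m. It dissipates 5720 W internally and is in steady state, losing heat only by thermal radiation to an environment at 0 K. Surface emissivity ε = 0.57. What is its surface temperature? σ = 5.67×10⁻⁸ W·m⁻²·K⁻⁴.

Steady state: internal power = radiated power, P = εσA T⁴.
Radiating area A = 4πr² = 36.32 m².
T⁴ = P/(εσA) = 5720/(0.57·5.67×10⁻⁸·36.32) = 4.873×10⁹ K⁴.
T = (4.873×10⁹)^(1/4).

T ≈ 264 K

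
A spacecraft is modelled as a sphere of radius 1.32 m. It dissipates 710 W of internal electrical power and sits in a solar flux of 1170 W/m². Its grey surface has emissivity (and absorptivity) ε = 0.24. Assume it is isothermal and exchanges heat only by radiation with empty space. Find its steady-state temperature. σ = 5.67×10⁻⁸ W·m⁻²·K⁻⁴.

At steady state, absorbed solar power + internal power = radiated power.
Absorbed: α·S·A_cross = 0.24·1170·5.474 = 1537 W (cross-section πr²).
Total input = 1537 + 710 = 2247 W.
Radiated: εσ·A_surf·T⁴ with A_surf = 4πr² = 21.90 m².
T⁴ = 2247/(0.24·5.67×10⁻⁸·21.90) = 7.542×10⁹ K⁴.

T ≈ 295 K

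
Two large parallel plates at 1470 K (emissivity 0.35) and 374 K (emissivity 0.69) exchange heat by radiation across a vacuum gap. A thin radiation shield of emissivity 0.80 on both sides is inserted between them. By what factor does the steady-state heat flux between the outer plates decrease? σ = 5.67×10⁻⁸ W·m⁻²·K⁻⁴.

Without shield: q₀ = σΔ(T⁴)/(1/ε₁+1/ε₂−1) with denominator 3.306.
With shield the two gaps are in series; the resistances add: (1/ε₁+1/ε_s−1)+(1/ε_s+1/ε₂−1) = 3.107+1.699 = 4.806.
Heat-flux ratio q₀/q = 4.806/3.306.

factor ≈ 1.45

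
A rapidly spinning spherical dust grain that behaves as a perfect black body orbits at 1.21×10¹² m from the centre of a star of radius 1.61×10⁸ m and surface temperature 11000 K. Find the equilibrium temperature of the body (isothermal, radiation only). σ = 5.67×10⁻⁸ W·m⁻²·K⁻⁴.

T ≈ 89.7 K

The star's surface emits σT_*⁴; at distance d the flux is S = σT_*⁴(R_*/d)².
S = 5.67×10⁻⁸·(11000)⁴·(1.61×10⁸/1.21×10¹²)² = 14.70 W/m².
For an isothermal sphere T⁴ = (1−a)S/(4σ) = 6.480×10⁷ K⁴.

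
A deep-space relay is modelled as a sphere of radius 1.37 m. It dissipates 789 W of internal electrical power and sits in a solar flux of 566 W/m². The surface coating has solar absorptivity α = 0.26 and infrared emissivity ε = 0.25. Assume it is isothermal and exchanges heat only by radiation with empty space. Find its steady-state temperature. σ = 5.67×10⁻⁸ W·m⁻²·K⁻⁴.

At steady state, absorbed solar power + internal power = radiated power.
Absorbed: α·S·A_cross = 0.26·566·5.896 = 867.7 W (cross-section πr²).
Total input = 867.7 + 789 = 1657 W.
Radiated: εσ·A_surf·T⁴ with A_surf = 4πr² = 23.59 m².
T⁴ = 1657/(0.25·5.67×10⁻⁸·23.59) = 4.955×10⁹ K⁴.

T ≈ 265 K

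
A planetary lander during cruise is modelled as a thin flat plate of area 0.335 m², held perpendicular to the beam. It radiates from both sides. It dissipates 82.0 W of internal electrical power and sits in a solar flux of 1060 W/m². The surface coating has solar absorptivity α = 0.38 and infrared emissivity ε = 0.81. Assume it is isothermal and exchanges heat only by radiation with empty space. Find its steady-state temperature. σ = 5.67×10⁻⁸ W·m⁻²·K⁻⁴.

At steady state, absorbed solar power + internal power = radiated power.
Absorbed: α·S·A_cross = 0.38·1060·0.3350 = 134.9 W (cross-section A).
Total input = 134.9 + 82.0 = 216.9 W.
Radiated: εσ·A_surf·T⁴ with A_surf = 2A = 0.6700 m².
T⁴ = 216.9/(0.81·5.67×10⁻⁸·0.6700) = 7.050×10⁹ K⁴.

T ≈ 290 K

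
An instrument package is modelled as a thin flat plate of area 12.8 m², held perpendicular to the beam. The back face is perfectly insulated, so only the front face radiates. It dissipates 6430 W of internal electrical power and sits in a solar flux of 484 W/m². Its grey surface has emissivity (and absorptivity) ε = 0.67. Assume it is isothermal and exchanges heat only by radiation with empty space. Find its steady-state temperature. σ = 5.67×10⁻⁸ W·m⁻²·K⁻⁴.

At steady state, absorbed solar power + internal power = radiated power.
Absorbed: α·S·A_cross = 0.67·484·12.80 = 4151 W (cross-section A).
Total input = 4151 + 6430 = 10580 W.
Radiated: εσ·A_surf·T⁴ with A_surf = A = 12.80 m².
T⁴ = 10580/(0.67·5.67×10⁻⁸·12.80) = 2.176×10¹⁰ K⁴.

T ≈ 384 K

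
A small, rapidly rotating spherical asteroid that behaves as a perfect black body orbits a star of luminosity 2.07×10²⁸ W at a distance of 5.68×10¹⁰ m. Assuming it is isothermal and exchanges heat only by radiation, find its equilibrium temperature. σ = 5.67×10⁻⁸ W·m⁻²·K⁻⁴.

First find the stellar flux at distance d: S = L/(4πd²) = 2.07×10²⁸/(4π·(5.68×10¹⁰)²) = 5.106×10⁵ W/m².
For an isothermal sphere, absorbed (1−a)S·πr² = emitted σ·4πr²·T⁴, so T⁴ = (1−a)S/(4σ).
T⁴ = 1.00·5.106×10⁵/(4·5.67×10⁻⁸) = 2.251×10¹² K⁴.

T ≈ 1220 K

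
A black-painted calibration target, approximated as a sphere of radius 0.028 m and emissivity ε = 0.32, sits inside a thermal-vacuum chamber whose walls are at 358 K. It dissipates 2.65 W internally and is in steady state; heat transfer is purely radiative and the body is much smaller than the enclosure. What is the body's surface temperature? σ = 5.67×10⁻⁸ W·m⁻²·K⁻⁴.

T ≈ 420 K

For a small grey body in a large enclosure, net radiated power = εσA(T⁴ − T_w⁴).
Steady state: P = εσA(T⁴ − T_w⁴) with A = 4πr² = 0.009852 m².
T⁴ = P/(εσA) + T_w⁴ = 2.65/(0.32·5.67×10⁻⁸·0.009852) + (358)⁴
    = 1.482×10¹⁰ + 1.643×10¹⁰ = 3.125×10¹⁰ K⁴.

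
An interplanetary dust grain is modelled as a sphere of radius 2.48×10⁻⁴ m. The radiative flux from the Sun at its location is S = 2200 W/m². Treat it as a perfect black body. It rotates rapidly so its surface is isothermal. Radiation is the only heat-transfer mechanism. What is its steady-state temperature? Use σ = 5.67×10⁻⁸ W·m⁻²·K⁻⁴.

T ≈ 314 K

At equilibrium, absorbed power = emitted power.
Absorbing cross-section = πr² = 1.932×10⁻⁷ m²; emitting surface = 4πr² = 7.729×10⁻⁷ m² (ratio 4).
S·A_cross = εσ·A_surf·T⁴  ⇒  T⁴ = S/(4σ).
T⁴ = 1.00·2200/(4·5.67×10⁻⁸) = 9.700×10⁹ K⁴.
T = (9.700×10⁹)^(1/4).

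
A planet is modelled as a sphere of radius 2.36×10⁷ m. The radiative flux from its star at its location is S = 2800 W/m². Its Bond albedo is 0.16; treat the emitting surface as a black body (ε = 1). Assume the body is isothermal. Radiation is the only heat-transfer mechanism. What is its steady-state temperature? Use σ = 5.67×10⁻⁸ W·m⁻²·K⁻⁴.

At equilibrium, absorbed power = emitted power.
Absorbing cross-section = πr² = 1.750×10¹⁵ m²; emitting surface = 4πr² = 6.999×10¹⁵ m² (ratio 4).
(1−a)S·A_cross = εσ·A_surf·T⁴  ⇒  T⁴ = (1−a)S/(4σ).
T⁴ = 0.840·2800/(4·5.67×10⁻⁸) = 1.037×10¹⁰ K⁴.
T = (1.037×10¹⁰)^(1/4).

T ≈ 319 K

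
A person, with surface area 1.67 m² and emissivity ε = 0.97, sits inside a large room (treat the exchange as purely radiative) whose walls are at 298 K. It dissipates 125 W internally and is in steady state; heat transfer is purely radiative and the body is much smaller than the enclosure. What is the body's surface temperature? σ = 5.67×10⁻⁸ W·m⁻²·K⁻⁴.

T ≈ 310 K

For a small grey body in a large enclosure, net radiated power = εσA(T⁴ − T_w⁴).
Steady state: P = εσA(T⁴ − T_w⁴) with A = 1.67 m².
T⁴ = P/(εσA) + T_w⁴ = 125/(0.97·5.67×10⁻⁸·1.670) + (298)⁴
    = 1.361×10⁹ + 7.886×10⁹ = 9.247×10⁹ K⁴.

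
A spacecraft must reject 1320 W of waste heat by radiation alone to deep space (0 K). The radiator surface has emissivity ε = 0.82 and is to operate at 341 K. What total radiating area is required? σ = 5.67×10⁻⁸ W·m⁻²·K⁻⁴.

P = εσA T⁴ ⇒ A = P/(εσT⁴).
T⁴ = 1.352×10¹⁰ K⁴.
A = 1320/(0.82 × 5.67×10⁻⁸ × 1.352×10¹⁰).

A ≈ 2.10 m²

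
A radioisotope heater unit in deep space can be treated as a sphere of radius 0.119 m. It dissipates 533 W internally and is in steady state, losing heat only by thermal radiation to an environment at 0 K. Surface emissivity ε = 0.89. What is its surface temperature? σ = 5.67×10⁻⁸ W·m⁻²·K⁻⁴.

Steady state: internal power = radiated power, P = εσA T⁴.
Radiating area A = 4πr² = 0.1780 m².
T⁴ = P/(εσA) = 533/(0.89·5.67×10⁻⁸·0.1780) = 5.935×10¹⁰ K⁴.
T = (5.935×10¹⁰)^(1/4).

T ≈ 494 K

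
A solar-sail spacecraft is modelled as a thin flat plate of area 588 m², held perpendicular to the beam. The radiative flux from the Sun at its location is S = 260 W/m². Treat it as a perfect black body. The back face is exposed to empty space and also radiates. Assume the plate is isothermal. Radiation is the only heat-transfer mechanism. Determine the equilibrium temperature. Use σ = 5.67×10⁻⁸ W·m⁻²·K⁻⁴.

At equilibrium, absorbed power = emitted power.
Absorbing cross-section = A = 588.0 m²; emitting surface = 2A = 1176 m² (ratio 2).
S·A_cross = εσ·A_surf·T⁴  ⇒  T⁴ = S/(2σ).
T⁴ = 1.00·260/(2·5.67×10⁻⁸) = 2.293×10⁹ K⁴.
T = (2.293×10⁹)^(1/4).

T ≈ 219 K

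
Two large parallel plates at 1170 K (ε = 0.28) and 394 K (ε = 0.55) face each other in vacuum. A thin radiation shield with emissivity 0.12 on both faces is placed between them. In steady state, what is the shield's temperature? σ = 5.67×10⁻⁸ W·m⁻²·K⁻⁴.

T_s ≈ 965 K

In steady state the net flux on the hot side equals that on the cold side.
σ(T₁⁴−T_s⁴)/D₁ = σ(T_s⁴−T₂⁴)/D₂, with D₁ = 1/ε₁+1/ε_s−1 = 10.90, D₂ = 1/ε_s+1/ε₂−1 = 9.152.
Solve for T_s⁴: T_s⁴ = (D₂·T₁⁴ + D₁·T₂⁴)/(D₁+D₂) = 8.681×10¹¹ K⁴.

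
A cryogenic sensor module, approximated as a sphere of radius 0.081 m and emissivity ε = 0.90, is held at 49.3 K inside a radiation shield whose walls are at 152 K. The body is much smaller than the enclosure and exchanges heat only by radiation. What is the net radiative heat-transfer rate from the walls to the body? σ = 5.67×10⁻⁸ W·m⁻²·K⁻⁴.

P_net ≈ 2.22 W

For a small grey body in a large enclosure: P_net = εσA(T_body⁴ − T_wall⁴).
A = 4πr² = 0.08245 m²; T_body⁴ − T_wall⁴ = 5.907×10⁶ − 5.338×10⁸ = -5.279×10⁸ K⁴.
|P_net| = 0.90·5.67×10⁻⁸·0.08245·5.279×10⁸.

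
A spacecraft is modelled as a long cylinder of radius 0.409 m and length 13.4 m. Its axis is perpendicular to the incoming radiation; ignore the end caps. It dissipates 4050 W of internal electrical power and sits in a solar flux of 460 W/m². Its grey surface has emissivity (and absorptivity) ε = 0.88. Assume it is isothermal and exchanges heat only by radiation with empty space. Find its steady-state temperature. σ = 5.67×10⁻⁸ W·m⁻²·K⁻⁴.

T ≈ 265 K

At steady state, absorbed solar power + internal power = radiated power.
Absorbed: α·S·A_cross = 0.88·460·10.96 = 4437 W (cross-section 2rL).
Total input = 4437 + 4050 = 8487 W.
Radiated: εσ·A_surf·T⁴ with A_surf = 2πrL = 34.44 m².
T⁴ = 8487/(0.88·5.67×10⁻⁸·34.44) = 4.940×10⁹ K⁴.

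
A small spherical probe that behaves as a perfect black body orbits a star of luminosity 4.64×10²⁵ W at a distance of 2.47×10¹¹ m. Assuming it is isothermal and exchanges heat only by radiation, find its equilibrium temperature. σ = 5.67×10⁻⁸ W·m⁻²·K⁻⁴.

First find the stellar flux at distance d: S = L/(4πd²) = 4.64×10²⁵/(4π·(2.47×10¹¹)²) = 60.52 W/m².
For an isothermal sphere, absorbed (1−a)S·πr² = emitted σ·4πr²·T⁴, so T⁴ = (1−a)S/(4σ).
T⁴ = 1.00·60.52/(4·5.67×10⁻⁸) = 2.669×10⁸ K⁴.

T ≈ 128 K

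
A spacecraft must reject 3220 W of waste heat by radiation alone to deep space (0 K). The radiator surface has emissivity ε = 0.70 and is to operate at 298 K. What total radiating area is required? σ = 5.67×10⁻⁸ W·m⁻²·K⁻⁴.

P = εσA T⁴ ⇒ A = P/(εσT⁴).
T⁴ = 7.886×10⁹ K⁴.
A = 3220/(0.70 × 5.67×10⁻⁸ × 7.886×10⁹).

A ≈ 10.3 m²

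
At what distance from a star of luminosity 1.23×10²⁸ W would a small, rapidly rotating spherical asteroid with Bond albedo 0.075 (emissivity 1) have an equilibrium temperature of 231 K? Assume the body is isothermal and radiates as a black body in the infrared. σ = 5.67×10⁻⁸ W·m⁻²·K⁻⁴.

For an isothermal black-emitting sphere, (1−a)S·πr² = σ·4πr²·T⁴ ⇒ S = 4σT⁴/(1−a).
S = 4·5.67×10⁻⁸·(231)⁴/0.925 = 698.2 W/m².
Flux falls as S = L/(4πd²), so d = √(L/(4πS)) = √(1.23×10²⁸/(4π·698.2)).

d ≈ 1.18×10¹² m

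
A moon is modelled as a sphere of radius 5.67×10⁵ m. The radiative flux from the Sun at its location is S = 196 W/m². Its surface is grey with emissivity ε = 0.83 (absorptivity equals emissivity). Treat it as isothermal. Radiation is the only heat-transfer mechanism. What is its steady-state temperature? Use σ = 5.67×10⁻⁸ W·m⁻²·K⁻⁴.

T ≈ 171 K

At equilibrium, absorbed power = emitted power.
Absorbing cross-section = πr² = 1.010×10¹² m²; emitting surface = 4πr² = 4.040×10¹² m² (ratio 4).
εS·A_cross = εσ·A_surf·T⁴  ⇒  T⁴ = S/(4σ)   (ε cancels).
T⁴ = 196/(4·5.67×10⁻⁸) = 8.642×10⁸ K⁴.
T = (8.642×10⁸)^(1/4).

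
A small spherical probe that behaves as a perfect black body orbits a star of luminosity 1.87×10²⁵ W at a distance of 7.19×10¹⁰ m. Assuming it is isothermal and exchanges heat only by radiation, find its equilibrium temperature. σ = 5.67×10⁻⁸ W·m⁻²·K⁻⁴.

First find the stellar flux at distance d: S = L/(4πd²) = 1.87×10²⁵/(4π·(7.19×10¹⁰)²) = 287.9 W/m².
For an isothermal sphere, absorbed (1−a)S·πr² = emitted σ·4πr²·T⁴, so T⁴ = (1−a)S/(4σ).
T⁴ = 1.00·287.9/(4·5.67×10⁻⁸) = 1.269×10⁹ K⁴.

T ≈ 189 K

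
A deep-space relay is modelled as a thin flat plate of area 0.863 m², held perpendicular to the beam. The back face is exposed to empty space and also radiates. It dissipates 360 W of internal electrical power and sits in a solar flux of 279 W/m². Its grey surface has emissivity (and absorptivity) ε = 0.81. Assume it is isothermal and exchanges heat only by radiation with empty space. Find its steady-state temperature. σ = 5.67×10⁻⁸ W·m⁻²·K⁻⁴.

T ≈ 289 K

At steady state, absorbed solar power + internal power = radiated power.
Absorbed: α·S·A_cross = 0.81·279·0.8630 = 195.0 W (cross-section A).
Total input = 195.0 + 360 = 555.0 W.
Radiated: εσ·A_surf·T⁴ with A_surf = 2A = 1.726 m².
T⁴ = 555.0/(0.81·5.67×10⁻⁸·1.726) = 7.002×10⁹ K⁴.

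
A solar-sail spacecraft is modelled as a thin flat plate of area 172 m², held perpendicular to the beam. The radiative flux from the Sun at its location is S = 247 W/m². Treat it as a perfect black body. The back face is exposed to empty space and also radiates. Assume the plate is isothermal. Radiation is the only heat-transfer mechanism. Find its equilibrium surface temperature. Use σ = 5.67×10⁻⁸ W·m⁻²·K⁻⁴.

T ≈ 216 K

At equilibrium, absorbed power = emitted power.
Absorbing cross-section = A = 172.0 m²; emitting surface = 2A = 344.0 m² (ratio 2).
S·A_cross = εσ·A_surf·T⁴  ⇒  T⁴ = S/(2σ).
T⁴ = 1.00·247/(2·5.67×10⁻⁸) = 2.178×10⁹ K⁴.
T = (2.178×10⁹)^(1/4).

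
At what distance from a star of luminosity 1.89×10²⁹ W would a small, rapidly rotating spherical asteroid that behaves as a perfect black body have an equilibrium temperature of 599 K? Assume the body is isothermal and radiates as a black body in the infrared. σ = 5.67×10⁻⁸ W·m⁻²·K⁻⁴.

d ≈ 7.18×10¹¹ m

For an isothermal black-emitting sphere, (1−a)S·πr² = σ·4πr²·T⁴ ⇒ S = 4σT⁴/(1−a).
S = 4·5.67×10⁻⁸·(599)⁴/1.00 = 29200 W/m².
Flux falls as S = L/(4πd²), so d = √(L/(4πS)) = √(1.89×10²⁹/(4π·29200)).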